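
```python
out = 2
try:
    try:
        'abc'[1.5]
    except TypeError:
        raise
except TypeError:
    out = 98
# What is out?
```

Step-by-step execution trace:
1. Inner try: `'abc'[1.5]` raises TypeError.
2. Inner `except TypeError` matches; bare `raise` re-raises the same TypeError.
3. Outer `except TypeError` matches → out = 98.
Result: 98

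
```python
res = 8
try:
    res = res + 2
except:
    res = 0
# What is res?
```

Step-by-step execution trace:
1. res starts at 8.
2. try: `res = res + 2` → res = 10. No exception raised.
3. `except` is skipped.
Result: 10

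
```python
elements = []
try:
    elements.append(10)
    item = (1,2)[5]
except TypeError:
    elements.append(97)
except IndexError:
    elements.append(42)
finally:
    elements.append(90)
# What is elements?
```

Step-by-step execution trace:
1. try: `elements.append(10)` → elements = [10].
2. `item = (1,2)[5]` raises IndexError.
3. `except TypeError` does not match IndexError; skipped.
4. `except IndexError` matches → `elements.append(42)` → elements = [10, 42].
5. finally always runs: `elements.append(90)` → elements = [10, 42, 90].
Result: [10, 42, 90]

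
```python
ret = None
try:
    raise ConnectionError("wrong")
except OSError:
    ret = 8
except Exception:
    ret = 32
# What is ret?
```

Step-by-step execution trace:
1. `raise ConnectionError(...)` raises ConnectionError.
2. `except OSError` matches (ConnectionError is a subclass of OSError) → ret = 8.
3. `except Exception` is not reached.
Result: 8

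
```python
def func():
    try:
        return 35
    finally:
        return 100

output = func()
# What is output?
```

Step-by-step execution trace:
1. `func()` enters try: `return 35` sets pending return value 35.
2. Before returning, `finally: return 100` runs and overrides the pending return.
3. func() returns 100 → output = 100.
Result: 100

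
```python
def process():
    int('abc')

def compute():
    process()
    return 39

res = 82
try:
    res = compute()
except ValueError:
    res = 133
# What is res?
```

Step-by-step execution trace:
1. res starts at 82.
2. try: `compute()` calls `process()`.
3. `process()` evaluates `int('abc')`, which raises ValueError; it propagates through compute (uncaught).
4. `return 39` in compute is not reached; the assignment to res does not complete.
5. `except ValueError` matches → res = 133.
Result: 133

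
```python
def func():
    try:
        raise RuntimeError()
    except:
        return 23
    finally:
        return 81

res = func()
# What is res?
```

Step-by-step execution trace:
1. `func()` enters try: `raise RuntimeError()` raises RuntimeError.
2. bare `except` matches → `return 23` sets pending return value 23.
3. Before returning, `finally: return 81` runs and overrides the pending return.
4. func() returns 81 → res = 81.
Result: 81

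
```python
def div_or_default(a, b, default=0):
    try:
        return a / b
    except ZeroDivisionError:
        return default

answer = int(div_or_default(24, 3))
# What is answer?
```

Step-by-step execution trace:
1. `div_or_default(24, 3)` enters try: `return 24 / 3` → returns 8.0. No exception raised.
2. `except ZeroDivisionError` is skipped.
3. `int(8.0)` → 8 → answer = 8.
Result: 8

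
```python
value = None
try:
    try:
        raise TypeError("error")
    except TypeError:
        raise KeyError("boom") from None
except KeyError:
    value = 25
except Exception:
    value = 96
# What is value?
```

Step-by-step execution trace:
1. Inner try raises TypeError; inner `except TypeError` catches it.
2. `raise KeyError(...) from None` raises KeyError (from None suppresses __context__, but the active exception is still KeyError).
3. Outer `except KeyError` matches → value = 25.
4. `except Exception` is not reached.
Result: 25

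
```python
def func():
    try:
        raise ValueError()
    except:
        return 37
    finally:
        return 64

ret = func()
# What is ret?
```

Step-by-step execution trace:
1. `func()` enters try: `raise ValueError()` raises ValueError.
2. bare `except` matches → `return 37` sets pending return value 37.
3. Before returning, `finally: return 64` runs and overrides the pending return.
4. func() returns 64 → ret = 64.
Result: 64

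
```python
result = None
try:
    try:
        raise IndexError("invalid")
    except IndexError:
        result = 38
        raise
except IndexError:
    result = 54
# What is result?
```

Step-by-step execution trace:
1. Inner try: `raise IndexError("invalid")` raises IndexError.
2. Inner `except IndexError` matches → result = 38.
3. bare `raise` re-raises the same IndexError.
4. Outer `except IndexError` matches → result = 54.
Result: 54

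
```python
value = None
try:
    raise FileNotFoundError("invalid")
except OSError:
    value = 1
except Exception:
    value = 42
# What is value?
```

Step-by-step execution trace:
1. `raise FileNotFoundError(...)` raises FileNotFoundError.
2. `except OSError` matches (FileNotFoundError is a subclass of OSError) → value = 1.
3. `except Exception` is not reached.
Result: 1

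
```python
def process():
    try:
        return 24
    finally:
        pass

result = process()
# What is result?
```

Step-by-step execution trace:
1. `process()` enters try: `return 24` sets pending return value 24.
2. Before returning, `finally: pass` runs (no effect).
3. process() returns 24 → result = 24.
Result: 24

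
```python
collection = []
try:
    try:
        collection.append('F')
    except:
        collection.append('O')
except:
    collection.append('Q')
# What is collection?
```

Step-by-step execution trace:
1. Inner try: `collection.append('F')` → collection = ['F']. No exception raised.
2. Inner `except` is skipped.
3. Inner try completes normally; outer `except` is skipped.
Result: ['F']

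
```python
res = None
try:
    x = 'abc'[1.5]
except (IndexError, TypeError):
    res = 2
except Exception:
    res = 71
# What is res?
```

Step-by-step execution trace:
1. `x = 'abc'[1.5]` raises TypeError.
2. `except (IndexError, TypeError)` matches (TypeError is in the tuple) → res = 2.
3. `except Exception` is not reached.
Result: 2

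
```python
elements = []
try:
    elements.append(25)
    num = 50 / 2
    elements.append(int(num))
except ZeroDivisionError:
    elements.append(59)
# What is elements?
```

Step-by-step execution trace:
1. try: `elements.append(25)` → elements = [25].
2. `num = 50 / 2` → num = 25.0. No exception raised.
3. `elements.append(int(num))` → elements = [25, 25].
4. `except ZeroDivisionError` is skipped (no exception was raised).
Result: [25, 25]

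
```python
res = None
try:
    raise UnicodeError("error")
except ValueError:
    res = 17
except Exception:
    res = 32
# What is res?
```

Step-by-step execution trace:
1. `raise UnicodeError(...)` raises UnicodeError.
2. `except ValueError` matches (UnicodeError is a subclass of ValueError) → res = 17.
3. `except Exception` is not reached.
Result: 17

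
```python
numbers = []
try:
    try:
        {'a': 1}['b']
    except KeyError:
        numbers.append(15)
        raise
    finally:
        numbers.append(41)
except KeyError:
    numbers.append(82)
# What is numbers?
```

Step-by-step execution trace:
1. Inner try: `{'a': 1}['b']` raises KeyError.
2. Inner `except KeyError` matches → `numbers.append(15)` → numbers = [15].
3. bare `raise` re-raises KeyError.
4. Inner `finally` runs during unwinding: `numbers.append(41)` → numbers = [15, 41].
5. Outer `except KeyError` matches → `numbers.append(82)` → numbers = [15, 41, 82].
Result: [15, 41, 82]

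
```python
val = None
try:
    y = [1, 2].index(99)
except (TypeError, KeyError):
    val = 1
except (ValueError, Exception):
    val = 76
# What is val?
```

Step-by-step execution trace:
1. `y = [1, 2].index(99)` raises ValueError.
2. `except (TypeError, KeyError)` does not match ValueError; skipped.
3. `except (ValueError, Exception)` matches (ValueError is in the tuple) → val = 76.
Result: 76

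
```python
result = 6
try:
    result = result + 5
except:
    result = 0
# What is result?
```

Step-by-step execution trace:
1. result starts at 6.
2. try: `result = result + 5` → result = 11. No exception raised.
3. `except` is skipped.
Result: 11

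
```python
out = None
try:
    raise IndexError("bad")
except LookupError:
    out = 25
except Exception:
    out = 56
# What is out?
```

Step-by-step execution trace:
1. `raise IndexError(...)` raises IndexError.
2. `except LookupError` matches (IndexError is a subclass of LookupError) → out = 25.
3. `except Exception` is not reached.
Result: 25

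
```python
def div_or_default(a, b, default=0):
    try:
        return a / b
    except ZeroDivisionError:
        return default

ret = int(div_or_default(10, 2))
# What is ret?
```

Step-by-step execution trace:
1. `div_or_default(10, 2)` enters try: `return 10 / 2` → returns 5.0. No exception raised.
2. `except ZeroDivisionError` is skipped.
3. `int(5.0)` → 5 → ret = 5.
Result: 5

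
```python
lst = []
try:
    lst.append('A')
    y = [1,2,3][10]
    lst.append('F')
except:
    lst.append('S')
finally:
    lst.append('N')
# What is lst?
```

Step-by-step execution trace:
1. try: `lst.append('A')` → lst = ['A'].
2. `y = [1,2,3][10]` raises IndexError; `lst.append('F')` is not reached.
3. bare `except` matches → `lst.append('S')` → lst = ['A', 'S'].
4. finally always runs: `lst.append('N')` → lst = ['A', 'S', 'N'].
Result: ['A', 'S', 'N']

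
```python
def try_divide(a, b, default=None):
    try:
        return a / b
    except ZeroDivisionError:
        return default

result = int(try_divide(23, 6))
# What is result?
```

Step-by-step execution trace:
1. `try_divide(23, 6)` enters try: `return 23 / 6` → returns 3.8333333333333335. No exception raised.
2. `except ZeroDivisionError` is skipped.
3. `int(3.8333333333333335)` → 3 → result = 3.
Result: 3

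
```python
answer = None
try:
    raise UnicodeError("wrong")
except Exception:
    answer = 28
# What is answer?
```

Step-by-step execution trace:
1. `raise UnicodeError(...)` raises UnicodeError.
2. `except Exception` matches (UnicodeError is a subclass of Exception) → answer = 28.
Result: 28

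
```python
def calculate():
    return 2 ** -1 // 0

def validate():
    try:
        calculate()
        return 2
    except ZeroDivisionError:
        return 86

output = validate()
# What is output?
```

Step-by-step execution trace:
1. `validate()` calls `calculate()`.
2. `calculate()` evaluates `2 ** -1 // 0`, which raises ZeroDivisionError; it propagates to the caller.
3. `return 2` is not reached.
4. `except ZeroDivisionError` in validate matches → returns 86.
5. output = 86.
Result: 86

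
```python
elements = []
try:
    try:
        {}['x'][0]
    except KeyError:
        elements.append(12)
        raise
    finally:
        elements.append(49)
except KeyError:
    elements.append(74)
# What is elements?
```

Step-by-step execution trace:
1. Inner try: `{}['x'][0]` raises KeyError.
2. Inner `except KeyError` matches → `elements.append(12)` → elements = [12].
3. bare `raise` re-raises KeyError.
4. Inner `finally` runs during unwinding: `elements.append(49)` → elements = [12, 49].
5. Outer `except KeyError` matches → `elements.append(74)` → elements = [12, 49, 74].
Result: [12, 49, 74]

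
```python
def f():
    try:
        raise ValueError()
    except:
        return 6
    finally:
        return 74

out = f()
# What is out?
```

Step-by-step execution trace:
1. `f()` enters try: `raise ValueError()` raises ValueError.
2. bare `except` matches → `return 6` sets pending return value 6.
3. Before returning, `finally: return 74` runs and overrides the pending return.
4. f() returns 74 → out = 74.
Result: 74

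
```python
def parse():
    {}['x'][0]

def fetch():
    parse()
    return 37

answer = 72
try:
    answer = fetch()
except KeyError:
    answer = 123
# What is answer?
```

Step-by-step execution trace:
1. answer starts at 72.
2. try: `fetch()` calls `parse()`.
3. `parse()` evaluates `{}['x'][0]`, which raises KeyError; it propagates through fetch (uncaught).
4. `return 37` in fetch is not reached; the assignment to answer does not complete.
5. `except KeyError` matches → answer = 123.
Result: 123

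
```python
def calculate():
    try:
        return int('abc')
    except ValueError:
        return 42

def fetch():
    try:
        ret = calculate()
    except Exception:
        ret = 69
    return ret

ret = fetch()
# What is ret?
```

Step-by-step execution trace:
1. `fetch()` calls `calculate()`.
2. In calculate: `int('abc')` raises ValueError; `except ValueError` catches it → returns 42.
3. In fetch: `ret = calculate()` → ret = 42. No exception reaches fetch.
4. `except Exception` is skipped; fetch returns 42.
5. ret = 42.
Result: 42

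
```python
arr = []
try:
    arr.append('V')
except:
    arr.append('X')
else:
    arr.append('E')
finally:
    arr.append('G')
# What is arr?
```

Step-by-step execution trace:
1. try: `arr.append('V')` → arr = ['V']. No exception raised.
2. `except` is skipped.
3. `else` runs: `arr.append('E')` → arr = ['V', 'E'].
4. `finally` always runs: `arr.append('G')` → arr = ['V', 'E', 'G'].
Result: ['V', 'E', 'G']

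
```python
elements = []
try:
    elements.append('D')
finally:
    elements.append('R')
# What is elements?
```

Step-by-step execution trace:
1. try: `elements.append('D')` → elements = ['D'].
2. The try body completes without raising.
3. finally always runs: `elements.append('R')` → elements = ['D', 'R'].
Result: ['D', 'R']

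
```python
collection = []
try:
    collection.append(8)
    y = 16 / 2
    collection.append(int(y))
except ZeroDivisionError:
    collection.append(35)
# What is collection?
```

Step-by-step execution trace:
1. try: `collection.append(8)` → collection = [8].
2. `y = 16 / 2` → y = 8.0. No exception raised.
3. `collection.append(int(y))` → collection = [8, 8].
4. `except ZeroDivisionError` is skipped (no exception was raised).
Result: [8, 8]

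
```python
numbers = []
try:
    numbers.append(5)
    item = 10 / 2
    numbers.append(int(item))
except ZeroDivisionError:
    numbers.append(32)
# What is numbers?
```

Step-by-step execution trace:
1. try: `numbers.append(5)` → numbers = [5].
2. `item = 10 / 2` → item = 5.0. No exception raised.
3. `numbers.append(int(item))` → numbers = [5, 5].
4. `except ZeroDivisionError` is skipped (no exception was raised).
Result: [5, 5]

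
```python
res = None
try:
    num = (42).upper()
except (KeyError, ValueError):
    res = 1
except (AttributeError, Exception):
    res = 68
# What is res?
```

Step-by-step execution trace:
1. `num = (42).upper()` raises AttributeError.
2. `except (KeyError, ValueError)` does not match AttributeError; skipped.
3. `except (AttributeError, Exception)` matches (AttributeError is in the tuple) → res = 68.
Result: 68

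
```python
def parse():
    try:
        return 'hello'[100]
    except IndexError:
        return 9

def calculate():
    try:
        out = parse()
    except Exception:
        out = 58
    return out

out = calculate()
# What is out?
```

Step-by-step execution trace:
1. `calculate()` calls `parse()`.
2. In parse: `'hello'[100]` raises IndexError; `except IndexError` catches it → returns 9.
3. In calculate: `out = parse()` → out = 9. No exception reaches calculate.
4. `except Exception` is skipped; calculate returns 9.
5. out = 9.
Result: 9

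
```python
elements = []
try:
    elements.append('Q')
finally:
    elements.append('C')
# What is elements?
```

Step-by-step execution trace:
1. try: `elements.append('Q')` → elements = ['Q'].
2. The try body completes without raising.
3. finally always runs: `elements.append('C')` → elements = ['Q', 'C'].
Result: ['Q', 'C']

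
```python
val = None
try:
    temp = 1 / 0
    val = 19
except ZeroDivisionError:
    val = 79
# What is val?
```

Step-by-step execution trace:
1. `temp = 1 / 0` raises ZeroDivisionError.
2. `val = 19` is not reached.
3. `except ZeroDivisionError` matches → val = 79.
Result: 79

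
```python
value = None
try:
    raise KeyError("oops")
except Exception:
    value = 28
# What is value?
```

Step-by-step execution trace:
1. `raise KeyError(...)` raises KeyError.
2. `except Exception` matches (KeyError is a subclass of Exception) → value = 28.
Result: 28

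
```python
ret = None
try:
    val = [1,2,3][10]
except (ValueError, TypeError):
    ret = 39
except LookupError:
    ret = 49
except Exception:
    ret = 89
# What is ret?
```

Step-by-step execution trace:
1. `val = [1,2,3][10]` raises IndexError.
2. `except (ValueError, TypeError)` does not match IndexError; skipped.
3. `except LookupError` matches (IndexError is a subclass of LookupError) → ret = 49.
4. `except Exception` is not reached.
Result: 49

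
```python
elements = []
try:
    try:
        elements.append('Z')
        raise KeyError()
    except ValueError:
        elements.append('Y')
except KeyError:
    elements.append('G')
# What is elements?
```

Step-by-step execution trace:
1. Inner try: `elements.append('Z')` → elements = ['Z'].
2. `raise KeyError()` raises KeyError.
3. Inner `except ValueError` does not match KeyError; exception propagates to outer try.
4. Outer `except KeyError` matches → `elements.append('G')` → elements = ['Z', 'G'].
Result: ['Z', 'G']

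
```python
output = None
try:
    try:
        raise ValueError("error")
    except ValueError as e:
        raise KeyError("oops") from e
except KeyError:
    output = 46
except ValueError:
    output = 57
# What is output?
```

Step-by-step execution trace:
1. Inner try raises ValueError; inner `except ValueError as e` catches it.
2. `raise KeyError(...) from e` raises KeyError (ValueError is attached as __cause__, but only KeyError is active).
3. Outer `except KeyError` matches → output = 46.
4. `except ValueError` is not reached.
Result: 46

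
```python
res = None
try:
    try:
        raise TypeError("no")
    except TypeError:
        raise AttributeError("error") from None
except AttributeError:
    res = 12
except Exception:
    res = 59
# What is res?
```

Step-by-step execution trace:
1. Inner try raises TypeError; inner `except TypeError` catches it.
2. `raise AttributeError(...) from None` raises AttributeError (from None suppresses __context__, but the active exception is still AttributeError).
3. Outer `except AttributeError` matches → res = 12.
4. `except Exception` is not reached.
Result: 12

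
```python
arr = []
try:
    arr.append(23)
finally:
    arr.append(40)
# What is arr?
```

Step-by-step execution trace:
1. try: `arr.append(23)` → arr = [23].
2. The try body completes without raising.
3. finally always runs: `arr.append(40)` → arr = [23, 40].
Result: [23, 40]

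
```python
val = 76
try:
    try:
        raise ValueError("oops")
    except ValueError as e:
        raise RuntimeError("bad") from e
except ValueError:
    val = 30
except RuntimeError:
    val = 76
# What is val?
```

Step-by-step execution trace:
1. Inner try raises ValueError; inner `except ValueError as e` catches it.
2. `raise RuntimeError(...) from e` raises RuntimeError (ValueError is attached as __cause__, but only RuntimeError is active).
3. Outer `except ValueError` does not match RuntimeError; skipped.
4. Outer `except RuntimeError` matches → val = 76.
Result: 76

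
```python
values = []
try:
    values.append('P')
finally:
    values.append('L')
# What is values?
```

Step-by-step execution trace:
1. try: `values.append('P')` → values = ['P'].
2. The try body completes without raising.
3. finally always runs: `values.append('L')` → values = ['P', 'L'].
Result: ['P', 'L']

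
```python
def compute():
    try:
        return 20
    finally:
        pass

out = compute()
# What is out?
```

Step-by-step execution trace:
1. `compute()` enters try: `return 20` sets pending return value 20.
2. Before returning, `finally: pass` runs (no effect).
3. compute() returns 20 → out = 20.
Result: 20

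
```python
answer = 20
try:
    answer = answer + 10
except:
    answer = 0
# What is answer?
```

Step-by-step execution trace:
1. answer starts at 20.
2. try: `answer = answer + 10` → answer = 30. No exception raised.
3. `except` is skipped.
Result: 30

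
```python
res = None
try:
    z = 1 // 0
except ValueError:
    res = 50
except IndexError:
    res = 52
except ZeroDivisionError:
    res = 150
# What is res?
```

Step-by-step execution trace:
1. `z = 1 // 0` raises ZeroDivisionError.
2. `except ValueError` does not match ZeroDivisionError; skipped.
3. `except IndexError` does not match ZeroDivisionError; skipped.
4. `except ZeroDivisionError` matches → res = 150.
Result: 150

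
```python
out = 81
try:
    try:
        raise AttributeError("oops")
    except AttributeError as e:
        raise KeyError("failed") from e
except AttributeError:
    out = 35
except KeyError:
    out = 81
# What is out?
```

Step-by-step execution trace:
1. Inner try raises AttributeError; inner `except AttributeError as e` catches it.
2. `raise KeyError(...) from e` raises KeyError (AttributeError is attached as __cause__, but only KeyError is active).
3. Outer `except AttributeError` does not match KeyError; skipped.
4. Outer `except KeyError` matches → out = 81.
Result: 81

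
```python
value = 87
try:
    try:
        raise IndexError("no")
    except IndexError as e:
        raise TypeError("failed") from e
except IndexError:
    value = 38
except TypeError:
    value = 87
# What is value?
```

Step-by-step execution trace:
1. Inner try raises IndexError; inner `except IndexError as e` catches it.
2. `raise TypeError(...) from e` raises TypeError (IndexError is attached as __cause__, but only TypeError is active).
3. Outer `except IndexError` does not match TypeError; skipped.
4. Outer `except TypeError` matches → value = 87.
Result: 87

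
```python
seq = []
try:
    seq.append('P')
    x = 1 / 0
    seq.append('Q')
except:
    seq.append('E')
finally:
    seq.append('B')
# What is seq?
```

Step-by-step execution trace:
1. try: `seq.append('P')` → seq = ['P'].
2. `x = 1 / 0` raises ZeroDivisionError; `seq.append('Q')` is not reached.
3. bare `except` matches → `seq.append('E')` → seq = ['P', 'E'].
4. finally always runs: `seq.append('B')` → seq = ['P', 'E', 'B'].
Result: ['P', 'E', 'B']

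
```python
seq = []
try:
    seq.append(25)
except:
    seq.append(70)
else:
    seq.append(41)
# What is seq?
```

Step-by-step execution trace:
1. try: `seq.append(25)` → seq = [25]. No exception raised.
2. `except` is skipped.
3. `else` runs (try completed without exception): `seq.append(41)` → seq = [25, 41].
Result: [25, 41]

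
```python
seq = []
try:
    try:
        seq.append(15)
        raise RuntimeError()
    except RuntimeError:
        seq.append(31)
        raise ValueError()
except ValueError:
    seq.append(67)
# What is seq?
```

Step-by-step execution trace:
1. Inner try: `seq.append(15)` → seq = [15].
2. `raise RuntimeError()` raises RuntimeError.
3. Inner `except RuntimeError` matches → `seq.append(31)` → seq = [15, 31].
4. `raise ValueError()` raises ValueError; propagates to outer try.
5. Outer `except ValueError` matches → `seq.append(67)` → seq = [15, 31, 67].
Result: [15, 31, 67]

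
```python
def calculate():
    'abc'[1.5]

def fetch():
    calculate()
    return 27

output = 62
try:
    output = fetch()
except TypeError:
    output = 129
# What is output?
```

Step-by-step execution trace:
1. output starts at 62.
2. try: `fetch()` calls `calculate()`.
3. `calculate()` evaluates `'abc'[1.5]`, which raises TypeError; it propagates through fetch (uncaught).
4. `return 27` in fetch is not reached; the assignment to output does not complete.
5. `except TypeError` matches → output = 129.
Result: 129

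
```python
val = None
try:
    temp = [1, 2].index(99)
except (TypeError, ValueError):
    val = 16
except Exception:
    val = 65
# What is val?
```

Step-by-step execution trace:
1. `temp = [1, 2].index(99)` raises ValueError.
2. `except (TypeError, ValueError)` matches (ValueError is in the tuple) → val = 16.
3. `except Exception` is not reached.
Result: 16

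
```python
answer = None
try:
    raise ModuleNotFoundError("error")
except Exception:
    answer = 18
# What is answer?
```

Step-by-step execution trace:
1. `raise ModuleNotFoundError(...)` raises ModuleNotFoundError.
2. `except Exception` matches (ModuleNotFoundError is a subclass of Exception) → answer = 18.
Result: 18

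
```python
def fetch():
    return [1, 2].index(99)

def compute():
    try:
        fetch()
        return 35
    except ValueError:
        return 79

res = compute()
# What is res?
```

Step-by-step execution trace:
1. `compute()` calls `fetch()`.
2. `fetch()` evaluates `[1, 2].index(99)`, which raises ValueError; it propagates to the caller.
3. `return 35` is not reached.
4. `except ValueError` in compute matches → returns 79.
5. res = 79.
Result: 79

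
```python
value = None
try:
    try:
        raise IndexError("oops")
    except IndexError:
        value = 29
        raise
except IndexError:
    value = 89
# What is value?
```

Step-by-step execution trace:
1. Inner try: `raise IndexError("oops")` raises IndexError.
2. Inner `except IndexError` matches → value = 29.
3. bare `raise` re-raises the same IndexError.
4. Outer `except IndexError` matches → value = 89.
Result: 89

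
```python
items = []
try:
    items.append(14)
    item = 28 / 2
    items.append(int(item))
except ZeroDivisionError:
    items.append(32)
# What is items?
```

Step-by-step execution trace:
1. try: `items.append(14)` → items = [14].
2. `item = 28 / 2` → item = 14.0. No exception raised.
3. `items.append(int(item))` → items = [14, 14].
4. `except ZeroDivisionError` is skipped (no exception was raised).
Result: [14, 14]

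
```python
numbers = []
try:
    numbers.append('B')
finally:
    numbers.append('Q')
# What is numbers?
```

Step-by-step execution trace:
1. try: `numbers.append('B')` → numbers = ['B'].
2. The try body completes without raising.
3. finally always runs: `numbers.append('Q')` → numbers = ['B', 'Q'].
Result: ['B', 'Q']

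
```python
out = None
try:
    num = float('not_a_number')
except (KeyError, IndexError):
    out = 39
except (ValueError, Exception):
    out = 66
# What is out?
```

Step-by-step execution trace:
1. `num = float('not_a_number')` raises ValueError.
2. `except (KeyError, IndexError)` does not match ValueError; skipped.
3. `except (ValueError, Exception)` matches (ValueError is in the tuple) → out = 66.
Result: 66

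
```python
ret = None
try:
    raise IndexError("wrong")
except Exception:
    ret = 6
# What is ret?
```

Step-by-step execution trace:
1. `raise IndexError(...)` raises IndexError.
2. `except Exception` matches (IndexError is a subclass of Exception) → ret = 6.
Result: 6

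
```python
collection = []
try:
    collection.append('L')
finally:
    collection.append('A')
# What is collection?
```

Step-by-step execution trace:
1. try: `collection.append('L')` → collection = ['L'].
2. The try body completes without raising.
3. finally always runs: `collection.append('A')` → collection = ['L', 'A'].
Result: ['L', 'A']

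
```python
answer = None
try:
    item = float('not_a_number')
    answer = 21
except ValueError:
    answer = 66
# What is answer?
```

Step-by-step execution trace:
1. `item = float('not_a_number')` raises ValueError.
2. `answer = 21` is not reached.
3. `except ValueError` matches → answer = 66.
Result: 66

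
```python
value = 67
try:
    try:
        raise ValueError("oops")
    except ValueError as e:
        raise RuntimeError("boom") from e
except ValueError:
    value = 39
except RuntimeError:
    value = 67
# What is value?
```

Step-by-step execution trace:
1. Inner try raises ValueError; inner `except ValueError as e` catches it.
2. `raise RuntimeError(...) from e` raises RuntimeError (ValueError is attached as __cause__, but only RuntimeError is active).
3. Outer `except ValueError` does not match RuntimeError; skipped.
4. Outer `except RuntimeError` matches → value = 67.
Result: 67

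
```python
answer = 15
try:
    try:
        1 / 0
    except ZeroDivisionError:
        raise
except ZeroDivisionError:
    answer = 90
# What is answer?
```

Step-by-step execution trace:
1. Inner try: `1 / 0` raises ZeroDivisionError.
2. Inner `except ZeroDivisionError` matches; bare `raise` re-raises the same ZeroDivisionError.
3. Outer `except ZeroDivisionError` matches → answer = 90.
Result: 90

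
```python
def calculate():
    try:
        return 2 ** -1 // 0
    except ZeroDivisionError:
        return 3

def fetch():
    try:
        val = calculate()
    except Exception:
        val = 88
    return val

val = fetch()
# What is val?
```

Step-by-step execution trace:
1. `fetch()` calls `calculate()`.
2. In calculate: `2 ** -1 // 0` raises ZeroDivisionError; `except ZeroDivisionError` catches it → returns 3.
3. In fetch: `val = calculate()` → val = 3. No exception reaches fetch.
4. `except Exception` is skipped; fetch returns 3.
5. val = 3.
Result: 3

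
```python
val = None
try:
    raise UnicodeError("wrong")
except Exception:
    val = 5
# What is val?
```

Step-by-step execution trace:
1. `raise UnicodeError(...)` raises UnicodeError.
2. `except Exception` matches (UnicodeError is a subclass of Exception) → val = 5.
Result: 5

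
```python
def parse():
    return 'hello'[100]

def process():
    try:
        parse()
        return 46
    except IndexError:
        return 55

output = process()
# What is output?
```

Step-by-step execution trace:
1. `process()` calls `parse()`.
2. `parse()` evaluates `'hello'[100]`, which raises IndexError; it propagates to the caller.
3. `return 46` is not reached.
4. `except IndexError` in process matches → returns 55.
5. output = 55.
Result: 55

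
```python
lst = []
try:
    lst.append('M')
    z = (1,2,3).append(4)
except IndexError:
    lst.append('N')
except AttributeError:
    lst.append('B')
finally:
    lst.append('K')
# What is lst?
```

Step-by-step execution trace:
1. try: `lst.append('M')` → lst = ['M'].
2. `z = (1,2,3).append(4)` raises AttributeError.
3. `except IndexError` does not match AttributeError; skipped.
4. `except AttributeError` matches → `lst.append('B')` → lst = ['M', 'B'].
5. finally always runs: `lst.append('K')` → lst = ['M', 'B', 'K'].
Result: ['M', 'B', 'K']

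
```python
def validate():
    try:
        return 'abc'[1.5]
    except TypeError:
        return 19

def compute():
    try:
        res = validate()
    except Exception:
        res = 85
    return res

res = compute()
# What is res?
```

Step-by-step execution trace:
1. `compute()` calls `validate()`.
2. In validate: `'abc'[1.5]` raises TypeError; `except TypeError` catches it → returns 19.
3. In compute: `res = validate()` → res = 19. No exception reaches compute.
4. `except Exception` is skipped; compute returns 19.
5. res = 19.
Result: 19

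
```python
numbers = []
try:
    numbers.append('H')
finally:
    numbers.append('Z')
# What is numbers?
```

Step-by-step execution trace:
1. try: `numbers.append('H')` → numbers = ['H'].
2. The try body completes without raising.
3. finally always runs: `numbers.append('Z')` → numbers = ['H', 'Z'].
Result: ['H', 'Z']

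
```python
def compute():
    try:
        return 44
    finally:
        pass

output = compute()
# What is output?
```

Step-by-step execution trace:
1. `compute()` enters try: `return 44` sets pending return value 44.
2. Before returning, `finally: pass` runs (no effect).
3. compute() returns 44 → output = 44.
Result: 44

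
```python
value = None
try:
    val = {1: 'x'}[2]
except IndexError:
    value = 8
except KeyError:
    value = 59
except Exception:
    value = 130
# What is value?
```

Step-by-step execution trace:
1. `val = {1: 'x'}[2]` raises KeyError.
2. `except IndexError` does not match KeyError; skipped.
3. `except KeyError` matches → value = 59.
4. Remaining except clauses are skipped.
Result: 59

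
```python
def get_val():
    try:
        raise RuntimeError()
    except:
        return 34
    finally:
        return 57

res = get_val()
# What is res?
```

Step-by-step execution trace:
1. `get_val()` enters try: `raise RuntimeError()` raises RuntimeError.
2. bare `except` matches → `return 34` sets pending return value 34.
3. Before returning, `finally: return 57` runs and overrides the pending return.
4. get_val() returns 57 → res = 57.
Result: 57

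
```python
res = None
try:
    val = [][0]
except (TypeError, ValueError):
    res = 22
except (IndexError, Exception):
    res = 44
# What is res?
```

Step-by-step execution trace:
1. `val = [][0]` raises IndexError.
2. `except (TypeError, ValueError)` does not match IndexError; skipped.
3. `except (IndexError, Exception)` matches (IndexError is in the tuple) → res = 44.
Result: 44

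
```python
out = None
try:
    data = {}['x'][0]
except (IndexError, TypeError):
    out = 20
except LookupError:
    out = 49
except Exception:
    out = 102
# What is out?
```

Step-by-step execution trace:
1. `data = {}['x'][0]` raises KeyError.
2. `except (IndexError, TypeError)` does not match KeyError; skipped.
3. `except LookupError` matches (KeyError is a subclass of LookupError) → out = 49.
4. `except Exception` is not reached.
Result: 49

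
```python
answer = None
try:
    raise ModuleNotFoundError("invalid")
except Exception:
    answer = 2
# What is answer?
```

Step-by-step execution trace:
1. `raise ModuleNotFoundError(...)` raises ModuleNotFoundError.
2. `except Exception` matches (ModuleNotFoundError is a subclass of Exception) → answer = 2.
Result: 2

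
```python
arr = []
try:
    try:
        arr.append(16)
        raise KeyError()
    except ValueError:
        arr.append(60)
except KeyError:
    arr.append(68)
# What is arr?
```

Step-by-step execution trace:
1. Inner try: `arr.append(16)` → arr = [16].
2. `raise KeyError()` raises KeyError.
3. Inner `except ValueError` does not match KeyError; exception propagates to outer try.
4. Outer `except KeyError` matches → `arr.append(68)` → arr = [16, 68].
Result: [16, 68]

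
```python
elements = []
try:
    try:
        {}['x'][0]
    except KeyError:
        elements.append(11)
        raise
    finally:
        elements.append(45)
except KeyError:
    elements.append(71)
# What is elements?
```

Step-by-step execution trace:
1. Inner try: `{}['x'][0]` raises KeyError.
2. Inner `except KeyError` matches → `elements.append(11)` → elements = [11].
3. bare `raise` re-raises KeyError.
4. Inner `finally` runs during unwinding: `elements.append(45)` → elements = [11, 45].
5. Outer `except KeyError` matches → `elements.append(71)` → elements = [11, 45, 71].
Result: [11, 45, 71]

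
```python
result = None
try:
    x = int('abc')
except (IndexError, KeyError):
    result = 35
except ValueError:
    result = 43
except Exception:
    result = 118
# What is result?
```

Step-by-step execution trace:
1. `x = int('abc')` raises ValueError.
2. `except (IndexError, KeyError)` does not match ValueError; skipped.
3. `except ValueError` matches (exact type match) → result = 43.
4. `except Exception` is not reached.
Result: 43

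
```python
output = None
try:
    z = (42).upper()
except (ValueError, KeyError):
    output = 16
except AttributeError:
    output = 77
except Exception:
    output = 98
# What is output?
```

Step-by-step execution trace:
1. `z = (42).upper()` raises AttributeError.
2. `except (ValueError, KeyError)` does not match AttributeError; skipped.
3. `except AttributeError` matches (exact type match) → output = 77.
4. `except Exception` is not reached.
Result: 77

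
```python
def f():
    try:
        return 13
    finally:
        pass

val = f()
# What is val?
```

Step-by-step execution trace:
1. `f()` enters try: `return 13` sets pending return value 13.
2. Before returning, `finally: pass` runs (no effect).
3. f() returns 13 → val = 13.
Result: 13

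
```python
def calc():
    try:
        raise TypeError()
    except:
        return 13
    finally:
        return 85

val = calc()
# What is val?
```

Step-by-step execution trace:
1. `calc()` enters try: `raise TypeError()` raises TypeError.
2. bare `except` matches → `return 13` sets pending return value 13.
3. Before returning, `finally: return 85` runs and overrides the pending return.
4. calc() returns 85 → val = 85.
Result: 85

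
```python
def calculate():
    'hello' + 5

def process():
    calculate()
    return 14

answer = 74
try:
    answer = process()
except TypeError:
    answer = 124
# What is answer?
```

Step-by-step execution trace:
1. answer starts at 74.
2. try: `process()` calls `calculate()`.
3. `calculate()` evaluates `'hello' + 5`, which raises TypeError; it propagates through process (uncaught).
4. `return 14` in process is not reached; the assignment to answer does not complete.
5. `except TypeError` matches → answer = 124.
Result: 124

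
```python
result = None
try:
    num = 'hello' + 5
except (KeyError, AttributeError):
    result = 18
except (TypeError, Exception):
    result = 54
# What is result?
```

Step-by-step execution trace:
1. `num = 'hello' + 5` raises TypeError.
2. `except (KeyError, AttributeError)` does not match TypeError; skipped.
3. `except (TypeError, Exception)` matches (TypeError is in the tuple) → result = 54.
Result: 54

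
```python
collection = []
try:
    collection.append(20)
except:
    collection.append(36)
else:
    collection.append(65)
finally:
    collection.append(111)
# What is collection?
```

Step-by-step execution trace:
1. try: `collection.append(20)` → collection = [20]. No exception raised.
2. `except` is skipped.
3. `else` runs: `collection.append(65)` → collection = [20, 65].
4. `finally` always runs: `collection.append(111)` → collection = [20, 65, 111].
Result: [20, 65, 111]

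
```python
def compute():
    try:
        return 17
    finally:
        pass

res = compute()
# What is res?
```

Step-by-step execution trace:
1. `compute()` enters try: `return 17` sets pending return value 17.
2. Before returning, `finally: pass` runs (no effect).
3. compute() returns 17 → res = 17.
Result: 17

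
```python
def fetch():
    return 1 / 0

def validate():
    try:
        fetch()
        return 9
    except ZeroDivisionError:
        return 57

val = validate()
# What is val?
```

Step-by-step execution trace:
1. `validate()` calls `fetch()`.
2. `fetch()` evaluates `1 / 0`, which raises ZeroDivisionError; it propagates to the caller.
3. `return 9` is not reached.
4. `except ZeroDivisionError` in validate matches → returns 57.
5. val = 57.
Result: 57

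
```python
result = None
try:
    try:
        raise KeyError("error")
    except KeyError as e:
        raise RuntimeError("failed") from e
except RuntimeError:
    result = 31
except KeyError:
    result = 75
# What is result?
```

Step-by-step execution trace:
1. Inner try raises KeyError; inner `except KeyError as e` catches it.
2. `raise RuntimeError(...) from e` raises RuntimeError (KeyError is attached as __cause__, but only RuntimeError is active).
3. Outer `except RuntimeError` matches → result = 31.
4. `except KeyError` is not reached.
Result: 31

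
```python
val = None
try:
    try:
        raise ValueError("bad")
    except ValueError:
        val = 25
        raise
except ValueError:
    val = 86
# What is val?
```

Step-by-step execution trace:
1. Inner try: `raise ValueError("bad")` raises ValueError.
2. Inner `except ValueError` matches → val = 25.
3. bare `raise` re-raises the same ValueError.
4. Outer `except ValueError` matches → val = 86.
Result: 86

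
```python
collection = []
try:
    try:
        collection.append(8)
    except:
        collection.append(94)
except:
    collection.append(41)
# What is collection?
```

Step-by-step execution trace:
1. Inner try: `collection.append(8)` → collection = [8]. No exception raised.
2. Inner `except` is skipped.
3. Inner try completes normally; outer `except` is skipped.
Result: [8]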